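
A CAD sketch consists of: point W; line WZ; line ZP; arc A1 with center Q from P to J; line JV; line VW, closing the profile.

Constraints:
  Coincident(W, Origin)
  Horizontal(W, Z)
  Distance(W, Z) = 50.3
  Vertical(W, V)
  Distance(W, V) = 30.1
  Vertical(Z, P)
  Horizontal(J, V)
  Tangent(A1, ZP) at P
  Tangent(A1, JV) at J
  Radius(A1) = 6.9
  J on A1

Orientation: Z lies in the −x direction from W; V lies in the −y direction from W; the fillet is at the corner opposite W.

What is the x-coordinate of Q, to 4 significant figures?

-43.40

W is at the origin; W and Z share the same y with |WZ| = 50.3 and Z on the −x side, so Z = (-50.30, 0.000). W and V share the same x with |WV| = 30.1 and V on the −y side, so V = (0.000, -30.10). The virtual corner opposite W is at (-50.30, -30.10). Since A1 is tangent to ZP there, QP ⟂ ZP and the tangent condition forces QJ to be normal to JV, with radius 6.9, so the center Q sits 6.9 in from both sides at Q = (-43.40, -23.20). So Q.x = -43.40.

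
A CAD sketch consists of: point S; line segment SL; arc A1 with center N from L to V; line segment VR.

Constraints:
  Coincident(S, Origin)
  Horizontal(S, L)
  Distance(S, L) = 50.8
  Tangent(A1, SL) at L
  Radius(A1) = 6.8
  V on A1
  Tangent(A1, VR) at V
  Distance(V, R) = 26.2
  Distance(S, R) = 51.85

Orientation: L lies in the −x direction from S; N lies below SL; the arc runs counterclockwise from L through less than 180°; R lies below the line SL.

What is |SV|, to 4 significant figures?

57.32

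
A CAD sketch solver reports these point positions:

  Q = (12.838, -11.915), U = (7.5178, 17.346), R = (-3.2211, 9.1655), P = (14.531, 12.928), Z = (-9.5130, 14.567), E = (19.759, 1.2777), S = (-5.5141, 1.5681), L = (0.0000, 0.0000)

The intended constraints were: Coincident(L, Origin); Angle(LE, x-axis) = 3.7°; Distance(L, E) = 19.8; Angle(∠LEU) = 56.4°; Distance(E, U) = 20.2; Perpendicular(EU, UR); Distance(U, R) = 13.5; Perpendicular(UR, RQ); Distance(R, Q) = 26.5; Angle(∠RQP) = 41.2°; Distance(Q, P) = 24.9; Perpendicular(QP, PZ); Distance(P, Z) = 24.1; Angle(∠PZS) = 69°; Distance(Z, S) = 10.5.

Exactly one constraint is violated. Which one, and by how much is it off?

Distance(Z, S) = 10.5 — off by 3.10.

L = (0.00, 0.00) ✓; LE at 3.700° ✓; |LE| = 19.80 ✓; ∠LEU = 56.40° ✓; |EU| = 20.20 ✓; ∠(EU, UR) = 90.00° ✓; |UR| = 13.50 ✓; ∠(UR, RQ) = 90.00° ✓; |RQ| = 26.50 ✓; ∠RQP = 41.20° ✓; |QP| = 24.90 ✓; ∠(QP, PZ) = 90.00° ✓; |PZ| = 24.10 ✓; ∠PZS = 69.00° ✓; |ZS| = 13.60 ✗.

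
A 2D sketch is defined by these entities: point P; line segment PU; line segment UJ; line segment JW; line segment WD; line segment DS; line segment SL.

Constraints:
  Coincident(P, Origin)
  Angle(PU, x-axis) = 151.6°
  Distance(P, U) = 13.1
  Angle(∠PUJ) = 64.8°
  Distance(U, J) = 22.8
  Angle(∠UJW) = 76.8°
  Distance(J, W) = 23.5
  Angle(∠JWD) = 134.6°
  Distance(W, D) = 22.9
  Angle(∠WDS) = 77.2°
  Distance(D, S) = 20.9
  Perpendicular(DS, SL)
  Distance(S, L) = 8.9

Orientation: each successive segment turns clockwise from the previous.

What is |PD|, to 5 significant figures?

24.211

P is at the origin; PU runs at 151.6° with length 13.1, so U = (-11.523, 6.2307). ∠PUJ = 64.8° gives UJ at 36.400° from the x-axis; with |UJ| = 22.8, J = (6.8282, 19.761). ∠UJW = 76.8° gives JW at -66.800° from the x-axis; with |JW| = 23.5, W = (16.086, -1.8391). ∠JWD = 134.6° gives WD at -112.20° from the x-axis; with |WD| = 22.9, D = (7.4333, -23.041). Then |PD| = |D − P| = 24.211.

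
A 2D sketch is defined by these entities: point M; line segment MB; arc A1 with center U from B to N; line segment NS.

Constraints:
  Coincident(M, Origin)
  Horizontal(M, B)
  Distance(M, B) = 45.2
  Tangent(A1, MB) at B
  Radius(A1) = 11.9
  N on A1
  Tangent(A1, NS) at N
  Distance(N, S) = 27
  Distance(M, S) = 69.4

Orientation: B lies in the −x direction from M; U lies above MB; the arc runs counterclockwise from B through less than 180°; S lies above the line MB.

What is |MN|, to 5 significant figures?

42.770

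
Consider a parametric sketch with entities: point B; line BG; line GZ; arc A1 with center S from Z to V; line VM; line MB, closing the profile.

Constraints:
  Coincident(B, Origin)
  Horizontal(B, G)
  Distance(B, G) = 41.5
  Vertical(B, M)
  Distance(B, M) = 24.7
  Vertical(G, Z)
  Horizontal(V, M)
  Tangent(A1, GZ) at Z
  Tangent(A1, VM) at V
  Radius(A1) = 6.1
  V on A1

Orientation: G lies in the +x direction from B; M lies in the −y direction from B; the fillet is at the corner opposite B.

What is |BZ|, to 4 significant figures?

45.48

B is at the origin; B and G share the same y with |BG| = 41.5 and G on the +x side, so G = (41.50, 0.000). B and M share the same x with |BM| = 24.7 and M on the −y side, so M = (0.000, -24.70). The virtual corner opposite B is at (41.50, -24.70). Since A1 is tangent to GZ there, SZ ⟂ GZ and tangency of A1 to VM means the radius SV is perpendicular to VM, with radius 6.1, so the center S sits 6.1 in from both sides at S = (35.40, -18.60). That places the tangent points at Z = (41.50, -18.60) on GZ and V = (35.40, -24.70) on VM. Then |BZ| = |Z − B| = 45.48.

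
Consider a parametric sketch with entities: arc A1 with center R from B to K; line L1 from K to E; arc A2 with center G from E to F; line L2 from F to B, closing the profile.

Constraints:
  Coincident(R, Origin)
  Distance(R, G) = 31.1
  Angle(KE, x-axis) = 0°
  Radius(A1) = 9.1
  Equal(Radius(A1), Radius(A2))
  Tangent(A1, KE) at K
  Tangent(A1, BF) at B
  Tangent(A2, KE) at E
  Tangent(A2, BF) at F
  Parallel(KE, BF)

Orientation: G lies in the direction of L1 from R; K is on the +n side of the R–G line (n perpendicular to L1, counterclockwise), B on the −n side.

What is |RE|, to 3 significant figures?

32.4

The slot axis is L1's direction at 0.0°, so u = (cos 0.0°, sin 0.0°) = (1.00, 0.00) and n = (−sin 0.0°, cos 0.0°) = (-0.00, 1.00). R is at the origin and G lies 31.1 along u from R, so G = 31.1·u = (31.1, 0.00). Tangency of A1 to both parallel lines with radius 9.1 puts K and B at R ± 9.1·n: K = (-0.00, 9.10), B = (0.00, -9.10). Equal radii place E and F the same way about G: E = G + 9.1·n = (31.1, 9.10), F = G − 9.1·n = (31.1, -9.10). Then |RE| = |E − R| = 32.4.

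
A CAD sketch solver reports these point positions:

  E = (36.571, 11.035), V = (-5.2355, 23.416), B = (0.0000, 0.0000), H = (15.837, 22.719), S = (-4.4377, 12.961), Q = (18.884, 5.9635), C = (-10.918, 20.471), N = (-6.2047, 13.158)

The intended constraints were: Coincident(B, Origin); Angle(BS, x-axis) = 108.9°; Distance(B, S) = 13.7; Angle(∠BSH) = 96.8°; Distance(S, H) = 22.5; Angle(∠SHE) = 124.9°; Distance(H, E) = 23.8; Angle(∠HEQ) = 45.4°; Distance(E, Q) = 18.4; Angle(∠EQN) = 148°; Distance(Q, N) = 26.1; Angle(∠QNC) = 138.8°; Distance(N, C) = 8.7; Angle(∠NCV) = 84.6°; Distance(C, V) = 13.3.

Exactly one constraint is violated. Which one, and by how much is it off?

Distance(C, V) = 13.3 — off by 6.90.

B = (0.00, 0.00) ✓; BS at 108.9° ✓; |BS| = 13.70 ✓; ∠BSH = 96.80° ✓; |SH| = 22.50 ✓; ∠SHE = 124.9° ✓; |HE| = 23.80 ✓; ∠HEQ = 45.40° ✓; |EQ| = 18.40 ✓; ∠EQN = 148.0° ✓; |QN| = 26.10 ✓; ∠QNC = 138.8° ✓; |NC| = 8.700 ✓; ∠NCV = 84.59° ✓; |CV| = 6.400 ✗.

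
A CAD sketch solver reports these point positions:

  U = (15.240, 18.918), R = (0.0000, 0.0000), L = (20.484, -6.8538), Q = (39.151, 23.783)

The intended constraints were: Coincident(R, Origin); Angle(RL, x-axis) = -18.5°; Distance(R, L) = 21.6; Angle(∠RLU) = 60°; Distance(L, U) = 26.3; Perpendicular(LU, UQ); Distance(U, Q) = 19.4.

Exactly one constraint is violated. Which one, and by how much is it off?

Distance(U, Q) = 19.4 — off by 5.00.

R = (0.00, 0.00) ✓; RL at -18.50° ✓; |RL| = 21.60 ✓; ∠RLU = 60.00° ✓; |LU| = 26.30 ✓; ∠(LU, UQ) = 90.00° ✓; |UQ| = 24.40 ✗.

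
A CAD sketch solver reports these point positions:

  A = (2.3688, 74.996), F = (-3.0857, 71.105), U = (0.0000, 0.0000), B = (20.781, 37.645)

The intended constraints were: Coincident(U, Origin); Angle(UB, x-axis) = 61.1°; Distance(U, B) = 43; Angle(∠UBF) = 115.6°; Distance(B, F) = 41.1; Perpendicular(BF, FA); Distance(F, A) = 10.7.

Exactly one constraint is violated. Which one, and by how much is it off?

Distance(F, A) = 10.7 — off by 4.00.

U = (0.00, 0.00) ✓; UB at 61.10° ✓; |UB| = 43.00 ✓; ∠UBF = 115.6° ✓; |BF| = 41.10 ✓; ∠(BF, FA) = 90.00° ✓; |FA| = 6.700 ✗.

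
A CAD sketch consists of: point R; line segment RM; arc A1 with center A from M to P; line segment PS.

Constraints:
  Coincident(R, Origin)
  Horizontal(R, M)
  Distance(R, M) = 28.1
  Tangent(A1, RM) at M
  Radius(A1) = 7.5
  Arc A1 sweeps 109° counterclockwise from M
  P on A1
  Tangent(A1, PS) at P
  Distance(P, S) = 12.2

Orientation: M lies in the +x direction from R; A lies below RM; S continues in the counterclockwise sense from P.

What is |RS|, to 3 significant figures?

32.9

R is at the origin; RM is horizontal with |RM| = 28.1 and M on the +x side, so M = (28.1, 0.00). Tangency of A1 to RM means the radius AM is perpendicular to RM, so A = M + (0, -7.5) = (28.1, -7.50). On A1, M sits at bearing 90° from A; a 109° counterclockwise sweep puts P at bearing 199°, so P = A + 7.5·(cos 199°, sin 199°) = (21.0, -9.94). Since A1 is tangent to PS there, AP ⟂ PS, so PS runs along (−sin 199°, cos 199°); with |PS| = 12.2, S = (25.0, -21.5). Then |RS| = |S − R| = 32.9.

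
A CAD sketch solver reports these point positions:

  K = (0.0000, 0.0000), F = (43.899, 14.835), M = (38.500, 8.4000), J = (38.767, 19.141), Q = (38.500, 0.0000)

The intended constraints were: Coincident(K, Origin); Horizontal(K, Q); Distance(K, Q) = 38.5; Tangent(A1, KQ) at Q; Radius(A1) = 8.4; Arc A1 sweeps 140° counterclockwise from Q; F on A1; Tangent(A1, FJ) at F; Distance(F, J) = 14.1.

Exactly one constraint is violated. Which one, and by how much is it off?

Distance(F, J) = 14.1 — off by 7.40.

K = (0.00, 0.00) ✓; K.y = 0.00, Q.y = 0.00 ✓; |KQ| = 38.50 ✓; ∠(MQ, QK) = 90.00° ✓; |MQ| = 8.400 ✓; bearing(M→F) − bearing(M→Q) = 140.0° ✓; |MF| = 8.400 ✓; ∠(MF, FJ) = 90.00° ✓; |FJ| = 6.699 ✗.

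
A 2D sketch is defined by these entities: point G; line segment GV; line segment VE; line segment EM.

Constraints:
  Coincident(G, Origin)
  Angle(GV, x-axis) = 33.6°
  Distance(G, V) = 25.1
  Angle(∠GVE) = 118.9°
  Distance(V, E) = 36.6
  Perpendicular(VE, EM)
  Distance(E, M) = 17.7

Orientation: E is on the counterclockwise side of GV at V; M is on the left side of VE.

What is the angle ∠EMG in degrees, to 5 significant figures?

95.013°

G is at the origin; GV runs at 33.6° with length 25.1, so V = 25.1·(cos 33.6°, sin 33.6°) = (20.906, 13.890). ∠GVE = 118.9°, so VE runs at 33.6° + (180° − 118.9°) = 94.700° from the x-axis; with |VE| = 36.6, E = V + 36.6·(cos 94.700°, sin 94.700°) = (17.907, 50.367). VE is perpendicular to EM; with |EM| = 17.7 on the left of VE, M = E + 17.7·(-0.99664, -0.081939) = (0.26689, 48.917). Then cos ∠EMG = ME·MG / (|ME||MG|), giving 95.013°.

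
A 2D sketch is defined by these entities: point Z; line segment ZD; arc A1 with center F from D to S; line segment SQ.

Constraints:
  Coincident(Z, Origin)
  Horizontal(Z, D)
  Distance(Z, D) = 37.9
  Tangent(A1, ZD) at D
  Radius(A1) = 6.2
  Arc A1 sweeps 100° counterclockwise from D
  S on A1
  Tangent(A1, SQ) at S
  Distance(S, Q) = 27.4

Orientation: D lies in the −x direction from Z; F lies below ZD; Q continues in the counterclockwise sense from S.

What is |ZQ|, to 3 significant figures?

52.1

Z is at the origin; ZD is horizontal with |ZD| = 37.9 and D on the −x side, so D = (-37.9, 0.00). Tangency of A1 to ZD means the radius FD is perpendicular to ZD, so F = D + (0, -6.2) = (-37.9, -6.20). On A1, D sits at bearing 90° from F; a 100° counterclockwise sweep puts S at bearing 190°, so S = F + 6.2·(cos 190°, sin 190°) = (-44.0, -7.28). The tangent condition forces FS to be normal to SQ, so SQ runs along (−sin 190°, cos 190°); with |SQ| = 27.4, Q = (-39.2, -34.3). Then |ZQ| = |Q − Z| = 52.1.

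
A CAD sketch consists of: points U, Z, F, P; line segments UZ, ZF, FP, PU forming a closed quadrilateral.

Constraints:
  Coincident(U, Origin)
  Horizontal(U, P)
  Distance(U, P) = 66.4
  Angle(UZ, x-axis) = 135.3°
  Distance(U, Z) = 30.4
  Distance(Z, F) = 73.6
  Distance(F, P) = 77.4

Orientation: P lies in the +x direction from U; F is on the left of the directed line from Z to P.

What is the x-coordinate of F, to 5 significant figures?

33.568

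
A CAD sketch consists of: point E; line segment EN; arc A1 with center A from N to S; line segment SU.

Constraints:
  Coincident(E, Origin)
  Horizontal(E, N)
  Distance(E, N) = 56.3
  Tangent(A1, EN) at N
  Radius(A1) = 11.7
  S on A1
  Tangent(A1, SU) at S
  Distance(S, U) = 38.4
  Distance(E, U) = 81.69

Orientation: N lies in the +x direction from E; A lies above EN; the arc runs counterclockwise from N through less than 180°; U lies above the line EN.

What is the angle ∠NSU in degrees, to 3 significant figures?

132°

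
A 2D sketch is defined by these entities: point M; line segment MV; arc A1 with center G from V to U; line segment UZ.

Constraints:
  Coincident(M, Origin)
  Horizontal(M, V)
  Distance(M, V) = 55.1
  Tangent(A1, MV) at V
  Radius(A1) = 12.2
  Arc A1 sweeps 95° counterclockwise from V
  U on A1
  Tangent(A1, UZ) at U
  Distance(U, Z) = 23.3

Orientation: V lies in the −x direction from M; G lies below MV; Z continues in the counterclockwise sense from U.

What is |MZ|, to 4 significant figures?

74.73

M is at the origin; M and V share the same y with |MV| = 55.1 and V on the −x side, so V = (-55.10, 0.000). Tangency of A1 to MV means the radius GV is perpendicular to MV, so G = V + (0, -12.2) = (-55.10, -12.20). On A1, V sits at bearing 90° from G; a 95° counterclockwise sweep puts U at bearing 185°, so U = G + 12.2·(cos 185°, sin 185°) = (-67.25, -13.26). Since A1 is tangent to UZ there, GU ⟂ UZ, so UZ runs along (−sin 185°, cos 185°); with |UZ| = 23.3, Z = (-65.22, -36.47). Then |MZ| = |Z − M| = 74.73.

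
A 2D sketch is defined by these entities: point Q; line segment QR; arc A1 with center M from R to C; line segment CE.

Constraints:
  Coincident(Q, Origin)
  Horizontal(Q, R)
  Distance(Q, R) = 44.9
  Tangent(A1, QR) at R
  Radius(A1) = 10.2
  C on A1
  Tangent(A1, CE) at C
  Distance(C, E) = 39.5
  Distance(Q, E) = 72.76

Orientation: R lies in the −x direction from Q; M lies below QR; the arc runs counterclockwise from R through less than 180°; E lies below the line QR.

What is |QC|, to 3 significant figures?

56.1

Q is at the origin; Q and R share the same y with |QR| = 44.9 and R on the −x side, so R = (-44.9, 0.00). Since A1 is tangent to QR there, MR ⟂ QR, so M = R + (0, -10.2) = (-44.9, -10.2). Since MC ⟂ CE (tangency), |ME| = √(10.2² + 39.5²) = 40.8 regardless of where C sits on A1. So E lies on both circle(Q, 72.76) and circle(M, 40.8); the below-QR intersection is E = (-52.6, -50.3). C is the foot of the tangent from E: C = (-55.1, -10.8).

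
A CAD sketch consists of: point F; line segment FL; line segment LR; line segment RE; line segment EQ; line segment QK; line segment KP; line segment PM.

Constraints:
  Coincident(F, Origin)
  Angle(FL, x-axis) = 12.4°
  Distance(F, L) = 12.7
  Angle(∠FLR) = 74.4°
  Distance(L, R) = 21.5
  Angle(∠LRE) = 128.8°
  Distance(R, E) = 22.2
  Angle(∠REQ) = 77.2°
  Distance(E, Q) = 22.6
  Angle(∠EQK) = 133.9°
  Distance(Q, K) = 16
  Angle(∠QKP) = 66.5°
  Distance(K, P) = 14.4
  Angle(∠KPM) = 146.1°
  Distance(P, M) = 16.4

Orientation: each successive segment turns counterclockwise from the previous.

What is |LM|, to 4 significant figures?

27.14

F is at the origin; FL runs at 12.4° with length 12.7, so L = (12.40, 2.727). ∠FLR = 74.4° gives LR at 118.0° from the x-axis; with |LR| = 21.5, R = (2.310, 21.71). ∠LRE = 128.8° gives RE at 169.2° from the x-axis; with |RE| = 22.2, E = (-19.50, 25.87). ∠REQ = 77.2° gives EQ at -88.00° from the x-axis; with |EQ| = 22.6, Q = (-18.71, 3.284). ∠EQK = 133.9° gives QK at -41.90° from the x-axis; with |QK| = 16.0, K = (-6.799, -7.401). ∠QKP = 66.5° gives KP at 71.60° from the x-axis; with |KP| = 14.4, P = (-2.254, 6.263). ∠KPM = 146.1° gives PM at 105.5° from the x-axis; with |PM| = 16.4, M = (-6.636, 22.07). Then |LM| = |M − L| = 27.14.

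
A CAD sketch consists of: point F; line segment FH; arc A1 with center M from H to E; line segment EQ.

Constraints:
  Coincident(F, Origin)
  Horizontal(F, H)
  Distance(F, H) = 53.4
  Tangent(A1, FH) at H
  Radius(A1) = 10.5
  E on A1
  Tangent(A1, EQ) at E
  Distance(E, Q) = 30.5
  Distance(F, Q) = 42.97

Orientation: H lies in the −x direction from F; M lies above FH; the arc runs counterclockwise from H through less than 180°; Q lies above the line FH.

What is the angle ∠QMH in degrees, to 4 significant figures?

131.0°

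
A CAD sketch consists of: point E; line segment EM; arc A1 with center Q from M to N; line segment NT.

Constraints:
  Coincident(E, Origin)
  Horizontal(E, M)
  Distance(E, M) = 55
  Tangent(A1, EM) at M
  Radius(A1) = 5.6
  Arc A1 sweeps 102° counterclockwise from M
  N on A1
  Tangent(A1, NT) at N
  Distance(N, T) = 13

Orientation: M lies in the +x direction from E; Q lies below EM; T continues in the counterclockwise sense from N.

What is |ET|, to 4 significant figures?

55.74

E is at the origin; E and M share the same y with |EM| = 55.0 and M on the +x side, so M = (55.00, 0.000). The tangent condition forces QM to be normal to EM, so Q = M + (0, -5.6) = (55.00, -5.600). On A1, M sits at bearing 90° from Q; a 102° counterclockwise sweep puts N at bearing 192°, so N = Q + 5.6·(cos 192°, sin 192°) = (49.52, -6.764). Since A1 is tangent to NT there, QN ⟂ NT, so NT runs along (−sin 192°, cos 192°); with |NT| = 13.0, T = (52.23, -19.48). Then |ET| = |T − E| = 55.74.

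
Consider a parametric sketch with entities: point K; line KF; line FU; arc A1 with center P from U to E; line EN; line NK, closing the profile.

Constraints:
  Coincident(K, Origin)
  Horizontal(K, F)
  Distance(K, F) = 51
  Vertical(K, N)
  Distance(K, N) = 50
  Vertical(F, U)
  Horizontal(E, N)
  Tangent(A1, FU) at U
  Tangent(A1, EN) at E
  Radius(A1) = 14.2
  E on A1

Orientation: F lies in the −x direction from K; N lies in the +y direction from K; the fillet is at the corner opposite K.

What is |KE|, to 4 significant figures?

62.08

K is at the origin; K and F share the same y with |KF| = 51.0 and F on the −x side, so F = (-51.00, 0.000). KN is vertical with |KN| = 50.0 and N on the +y side, so N = (0.000, 50.00). The virtual corner opposite K is at (-51.00, 50.00). Tangency of A1 to FU means the radius PU is perpendicular to FU and since A1 is tangent to EN there, PE ⟂ EN, with radius 14.2, so the center P sits 14.2 in from both sides at P = (-36.80, 35.80). That places the tangent points at U = (-51.00, 35.80) on FU and E = (-36.80, 50.00) on EN. Then |KE| = |E − K| = 62.08.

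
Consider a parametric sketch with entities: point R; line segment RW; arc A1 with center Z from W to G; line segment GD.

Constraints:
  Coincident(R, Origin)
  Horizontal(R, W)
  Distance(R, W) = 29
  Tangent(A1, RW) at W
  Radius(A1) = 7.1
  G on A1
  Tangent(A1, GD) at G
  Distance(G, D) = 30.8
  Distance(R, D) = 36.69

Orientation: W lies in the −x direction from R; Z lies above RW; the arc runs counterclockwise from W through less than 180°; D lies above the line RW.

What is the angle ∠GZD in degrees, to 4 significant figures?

77.02°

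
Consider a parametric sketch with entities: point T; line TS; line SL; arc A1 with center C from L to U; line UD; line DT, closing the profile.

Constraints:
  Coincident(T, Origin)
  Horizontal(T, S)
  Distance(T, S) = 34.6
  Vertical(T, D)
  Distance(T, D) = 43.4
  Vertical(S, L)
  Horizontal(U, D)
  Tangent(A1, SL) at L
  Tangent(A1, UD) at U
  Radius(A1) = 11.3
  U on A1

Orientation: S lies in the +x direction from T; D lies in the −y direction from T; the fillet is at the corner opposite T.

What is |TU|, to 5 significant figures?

49.259

T is at the origin; T and S share the same y with |TS| = 34.6 and S on the +x side, so S = (34.600, 0.0000). T and D share the same x with |TD| = 43.4 and D on the −y side, so D = (0.0000, -43.400). The virtual corner opposite T is at (34.600, -43.400). Since A1 is tangent to SL there, CL ⟂ SL and tangency of A1 to UD means the radius CU is perpendicular to UD, with radius 11.3, so the center C sits 11.3 in from both sides at C = (23.300, -32.100). That places the tangent points at L = (34.600, -32.100) on SL and U = (23.300, -43.400) on UD. Then |TU| = |U − T| = 49.259.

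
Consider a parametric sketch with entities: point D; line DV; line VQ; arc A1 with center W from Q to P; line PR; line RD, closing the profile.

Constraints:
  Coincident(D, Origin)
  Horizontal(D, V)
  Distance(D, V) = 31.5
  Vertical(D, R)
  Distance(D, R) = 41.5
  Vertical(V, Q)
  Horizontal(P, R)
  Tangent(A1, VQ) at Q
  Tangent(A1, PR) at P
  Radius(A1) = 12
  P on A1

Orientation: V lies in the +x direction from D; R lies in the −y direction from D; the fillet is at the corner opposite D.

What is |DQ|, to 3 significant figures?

43.2

The virtual corner opposite D is at (31.5, -41.5). A1 meets VQ tangentially, so WQ is at right angles to VQ and A1 meets PR tangentially, so WP is at right angles to PR, with radius 12.0, so the center W sits 12.0 in from both sides at W = (19.5, -29.5). That places the tangent points at Q = (31.5, -29.5) on VQ and P = (19.5, -41.5) on PR. Then |DQ| = |Q − D| = 43.2.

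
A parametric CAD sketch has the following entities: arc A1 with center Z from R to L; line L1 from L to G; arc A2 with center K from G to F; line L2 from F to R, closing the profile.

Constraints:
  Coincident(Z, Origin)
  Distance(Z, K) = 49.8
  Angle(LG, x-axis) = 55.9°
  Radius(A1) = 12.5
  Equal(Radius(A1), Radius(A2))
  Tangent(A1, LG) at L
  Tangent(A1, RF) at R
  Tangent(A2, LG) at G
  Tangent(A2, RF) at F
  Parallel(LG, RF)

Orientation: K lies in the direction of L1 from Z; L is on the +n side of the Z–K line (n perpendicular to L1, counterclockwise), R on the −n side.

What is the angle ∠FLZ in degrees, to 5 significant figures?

63.343°

Tangency of A1 to both parallel lines with radius 12.5 puts L and R at Z ± 12.5·n: L = (-10.351, 7.0080), R = (10.351, -7.0080). Equal radii place G and F the same way about K: G = K + 12.5·n = (17.569, 48.245), F = K − 12.5·n = (38.271, 34.229). Then cos ∠FLZ = LF·LZ / (|LF||LZ|), giving 63.343°.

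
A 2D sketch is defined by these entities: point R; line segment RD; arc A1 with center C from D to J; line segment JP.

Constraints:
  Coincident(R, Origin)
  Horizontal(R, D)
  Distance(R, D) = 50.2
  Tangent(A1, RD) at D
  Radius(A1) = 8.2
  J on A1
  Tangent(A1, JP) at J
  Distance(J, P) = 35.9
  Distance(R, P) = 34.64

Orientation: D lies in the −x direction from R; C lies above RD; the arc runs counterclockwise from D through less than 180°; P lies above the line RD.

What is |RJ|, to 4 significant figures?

44.32

Checks: |CJ| = 8.200 ✓; ∠(CJ, JP) = 90.00° ✓; |JP| = 35.90 ✓; |RP| = 34.64 ✓.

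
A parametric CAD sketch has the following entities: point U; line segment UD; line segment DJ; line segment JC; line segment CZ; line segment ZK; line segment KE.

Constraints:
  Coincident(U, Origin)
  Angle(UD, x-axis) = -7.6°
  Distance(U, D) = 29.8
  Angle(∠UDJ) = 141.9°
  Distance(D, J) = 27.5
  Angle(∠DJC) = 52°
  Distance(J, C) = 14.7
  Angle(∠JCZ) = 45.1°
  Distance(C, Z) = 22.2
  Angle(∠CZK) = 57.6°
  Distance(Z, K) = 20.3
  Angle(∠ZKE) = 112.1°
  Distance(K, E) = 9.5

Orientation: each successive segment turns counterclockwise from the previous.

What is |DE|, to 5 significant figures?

34.404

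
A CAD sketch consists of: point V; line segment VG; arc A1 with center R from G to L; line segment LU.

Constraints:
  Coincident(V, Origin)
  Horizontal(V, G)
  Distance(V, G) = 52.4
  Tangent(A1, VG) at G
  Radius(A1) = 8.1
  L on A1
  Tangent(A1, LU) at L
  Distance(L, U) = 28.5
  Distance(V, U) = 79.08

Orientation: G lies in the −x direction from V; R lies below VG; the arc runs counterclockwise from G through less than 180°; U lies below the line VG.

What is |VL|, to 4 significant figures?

59.55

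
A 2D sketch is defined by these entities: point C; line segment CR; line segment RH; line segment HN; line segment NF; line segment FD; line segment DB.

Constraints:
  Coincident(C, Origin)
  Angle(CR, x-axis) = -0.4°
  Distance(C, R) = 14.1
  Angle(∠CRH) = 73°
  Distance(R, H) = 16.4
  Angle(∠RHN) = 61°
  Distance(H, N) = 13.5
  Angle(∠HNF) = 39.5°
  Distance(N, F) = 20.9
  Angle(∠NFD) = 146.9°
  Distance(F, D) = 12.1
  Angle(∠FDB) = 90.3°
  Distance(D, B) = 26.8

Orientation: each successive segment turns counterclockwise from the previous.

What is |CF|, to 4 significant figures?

22.31

∠RHN = 61.0° gives HN at -134.4° from the x-axis; with |HN| = 13.5, N = (-0.03109, 5.973). ∠HNF = 39.5° gives NF at 6.100° from the x-axis; with |NF| = 20.9, F = (20.75, 8.194). Then |CF| = |F − C| = 22.31.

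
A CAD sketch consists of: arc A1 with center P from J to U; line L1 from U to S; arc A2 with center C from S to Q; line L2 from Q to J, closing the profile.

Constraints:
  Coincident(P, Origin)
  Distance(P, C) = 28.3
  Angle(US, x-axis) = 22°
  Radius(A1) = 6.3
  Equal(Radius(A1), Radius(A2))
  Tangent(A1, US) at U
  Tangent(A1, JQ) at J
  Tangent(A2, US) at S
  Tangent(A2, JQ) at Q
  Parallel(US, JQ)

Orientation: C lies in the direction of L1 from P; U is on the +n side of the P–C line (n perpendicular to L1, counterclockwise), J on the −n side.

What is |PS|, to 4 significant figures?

28.99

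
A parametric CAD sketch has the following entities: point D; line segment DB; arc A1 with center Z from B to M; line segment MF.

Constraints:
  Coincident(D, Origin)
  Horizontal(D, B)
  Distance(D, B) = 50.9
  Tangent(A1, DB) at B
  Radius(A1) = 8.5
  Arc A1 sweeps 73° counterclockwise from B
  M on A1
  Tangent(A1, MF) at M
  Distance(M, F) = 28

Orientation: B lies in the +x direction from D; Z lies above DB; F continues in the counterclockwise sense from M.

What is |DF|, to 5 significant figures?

74.787

D is at the origin; D and B share the same y with |DB| = 50.9 and B on the +x side, so B = (50.900, 0.0000). Tangency of A1 to DB means the radius ZB is perpendicular to DB, so Z = B + (0, 8.5) = (50.900, 8.5000). On A1, B sits at bearing -90° from Z; a 73° counterclockwise sweep puts M at bearing -17°, so M = Z + 8.5·(cos -17°, sin -17°) = (59.029, 6.0148). Since A1 is tangent to MF there, ZM ⟂ MF, so MF runs along (−sin -17°, cos -17°); with |MF| = 28.0, F = (67.215, 32.791). Then |DF| = |F − D| = 74.787.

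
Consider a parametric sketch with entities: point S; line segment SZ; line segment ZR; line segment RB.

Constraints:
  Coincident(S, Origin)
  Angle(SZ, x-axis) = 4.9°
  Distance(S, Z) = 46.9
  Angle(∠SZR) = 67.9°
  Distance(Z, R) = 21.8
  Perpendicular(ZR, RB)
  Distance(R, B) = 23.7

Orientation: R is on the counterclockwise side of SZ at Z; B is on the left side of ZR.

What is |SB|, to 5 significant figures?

20.186

∠SZR = 67.9°, so ZR runs at 4.9° + (180° − 67.9°) = 117.00° from the x-axis; with |ZR| = 21.8, R = Z + 21.8·(cos 117.00°, sin 117.00°) = (36.832, 23.430). ZR ⟂ RB; with |RB| = 23.7 on the left of ZR, B = R + 23.7·(-0.89101, -0.45399) = (15.715, 12.670). Then |SB| = |B − S| = 20.186.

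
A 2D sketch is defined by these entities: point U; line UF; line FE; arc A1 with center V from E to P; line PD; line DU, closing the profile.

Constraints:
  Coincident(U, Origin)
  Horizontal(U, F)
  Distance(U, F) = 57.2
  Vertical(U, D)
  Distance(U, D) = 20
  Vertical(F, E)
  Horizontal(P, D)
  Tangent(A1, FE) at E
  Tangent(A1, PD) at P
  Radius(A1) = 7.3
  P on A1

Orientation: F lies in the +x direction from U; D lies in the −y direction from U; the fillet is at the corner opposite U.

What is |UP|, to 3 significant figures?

53.8

U is at the origin; UF is horizontal with |UF| = 57.2 and F on the +x side, so F = (57.2, 0.00). UD is vertical with |UD| = 20.0 and D on the −y side, so D = (0.00, -20.0). The virtual corner opposite U is at (57.2, -20.0). Tangency of A1 to FE means the radius VE is perpendicular to FE and since A1 is tangent to PD there, VP ⟂ PD, with radius 7.3, so the center V sits 7.3 in from both sides at V = (49.9, -12.7). That places the tangent points at E = (57.2, -12.7) on FE and P = (49.9, -20.0) on PD. Then |UP| = |P − U| = 53.8.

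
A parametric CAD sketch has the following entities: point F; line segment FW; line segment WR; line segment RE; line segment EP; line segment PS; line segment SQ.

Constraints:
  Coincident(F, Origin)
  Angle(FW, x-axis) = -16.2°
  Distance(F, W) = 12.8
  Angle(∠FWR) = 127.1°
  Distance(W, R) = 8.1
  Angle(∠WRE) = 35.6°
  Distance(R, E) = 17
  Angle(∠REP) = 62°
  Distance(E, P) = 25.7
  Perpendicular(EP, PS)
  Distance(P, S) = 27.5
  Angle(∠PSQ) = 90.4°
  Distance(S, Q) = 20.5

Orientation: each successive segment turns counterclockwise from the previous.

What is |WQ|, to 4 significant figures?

21.02

The perpendicularity gives PS at right angles to EP, so PS runs at 29.10°; with |PS| = 27.5, S = (38.32, -8.138). ∠PSQ = 90.4° gives SQ at 118.7° from the x-axis; with |SQ| = 20.5, Q = (28.47, 9.843). Then |WQ| = |Q − W| = 21.02.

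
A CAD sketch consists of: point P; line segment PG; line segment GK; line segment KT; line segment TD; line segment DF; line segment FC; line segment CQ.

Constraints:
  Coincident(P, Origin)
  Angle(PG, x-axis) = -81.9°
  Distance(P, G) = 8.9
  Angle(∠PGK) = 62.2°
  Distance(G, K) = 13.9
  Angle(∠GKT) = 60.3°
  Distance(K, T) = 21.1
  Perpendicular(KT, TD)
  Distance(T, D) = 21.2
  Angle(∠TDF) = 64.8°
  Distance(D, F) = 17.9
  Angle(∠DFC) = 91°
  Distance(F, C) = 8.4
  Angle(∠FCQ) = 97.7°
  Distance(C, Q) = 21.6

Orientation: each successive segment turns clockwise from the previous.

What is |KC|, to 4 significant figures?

10.23

∠TDF = 64.8° gives DF at -164.6° from the x-axis; with |DF| = 17.9, F = (0.7273, -11.24). ∠DFC = 91.0° gives FC at 106.4° from the x-axis; with |FC| = 8.4, C = (-1.644, -3.186). Then |KC| = |C − K| = 10.23.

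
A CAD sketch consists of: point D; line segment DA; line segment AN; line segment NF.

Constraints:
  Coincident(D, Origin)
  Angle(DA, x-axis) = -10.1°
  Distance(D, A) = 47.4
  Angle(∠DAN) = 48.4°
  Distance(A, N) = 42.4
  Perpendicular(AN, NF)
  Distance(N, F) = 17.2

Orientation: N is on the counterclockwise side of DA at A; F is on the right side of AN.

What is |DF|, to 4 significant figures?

53.77

D is at the origin; DA runs at -10.1° with length 47.4, so A = 47.4·(cos -10.1°, sin -10.1°) = (46.67, -8.312). ∠DAN = 48.4°, so AN runs at -10.1° + (180° − 48.4°) = 121.5° from the x-axis; with |AN| = 42.4, N = A + 42.4·(cos 121.5°, sin 121.5°) = (24.51, 27.84). AN ⟂ NF; with |NF| = 17.2 on the right of AN, F = N + 17.2·(0.8526, 0.5225) = (39.18, 36.83). Then |DF| = |F − D| = 53.77.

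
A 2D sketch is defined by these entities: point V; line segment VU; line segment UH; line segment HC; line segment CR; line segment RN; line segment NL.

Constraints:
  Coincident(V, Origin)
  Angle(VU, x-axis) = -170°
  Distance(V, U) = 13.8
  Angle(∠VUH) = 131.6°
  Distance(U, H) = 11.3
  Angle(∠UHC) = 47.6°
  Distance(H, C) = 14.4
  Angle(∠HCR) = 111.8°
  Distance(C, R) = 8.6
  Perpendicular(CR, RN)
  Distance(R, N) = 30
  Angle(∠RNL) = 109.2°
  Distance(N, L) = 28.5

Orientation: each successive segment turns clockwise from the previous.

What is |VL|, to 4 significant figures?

51.47

V is at the origin; VU runs at -170.0° with length 13.8, so U = (-13.59, -2.396). ∠VUH = 131.6° gives UH at 141.6° from the x-axis; with |UH| = 11.3, H = (-22.45, 4.623). ∠UHC = 47.6° gives HC at 9.200° from the x-axis; with |HC| = 14.4, C = (-8.231, 6.925). ∠HCR = 111.8° gives CR at -59.00° from the x-axis; with |CR| = 8.6, R = (-3.802, -0.4467). CR ⟂ RN, so RN runs at -149.0°; with |RN| = 30.0, N = (-29.52, -15.90). ∠RNL = 109.2° gives NL at 140.2° from the x-axis; with |NL| = 28.5, L = (-51.41, 2.345). Then |VL| = |L − V| = 51.47.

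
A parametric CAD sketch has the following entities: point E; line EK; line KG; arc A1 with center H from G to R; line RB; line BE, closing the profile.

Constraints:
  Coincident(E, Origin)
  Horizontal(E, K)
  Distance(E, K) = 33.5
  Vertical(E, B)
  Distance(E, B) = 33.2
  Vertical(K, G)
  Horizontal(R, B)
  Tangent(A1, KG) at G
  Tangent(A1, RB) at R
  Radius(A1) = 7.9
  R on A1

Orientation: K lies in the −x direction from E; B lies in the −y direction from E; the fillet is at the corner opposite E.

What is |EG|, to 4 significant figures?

41.98

E is at the origin; E and K share the same y with |EK| = 33.5 and K on the −x side, so K = (-33.50, 0.000). E and B share the same x with |EB| = 33.2 and B on the −y side, so B = (0.000, -33.20). The virtual corner opposite E is at (-33.50, -33.20). Tangency of A1 to KG means the radius HG is perpendicular to KG and since A1 is tangent to RB there, HR ⟂ RB, with radius 7.9, so the center H sits 7.9 in from both sides at H = (-25.60, -25.30). That places the tangent points at G = (-33.50, -25.30) on KG and R = (-25.60, -33.20) on RB. Then |EG| = |G − E| = 41.98.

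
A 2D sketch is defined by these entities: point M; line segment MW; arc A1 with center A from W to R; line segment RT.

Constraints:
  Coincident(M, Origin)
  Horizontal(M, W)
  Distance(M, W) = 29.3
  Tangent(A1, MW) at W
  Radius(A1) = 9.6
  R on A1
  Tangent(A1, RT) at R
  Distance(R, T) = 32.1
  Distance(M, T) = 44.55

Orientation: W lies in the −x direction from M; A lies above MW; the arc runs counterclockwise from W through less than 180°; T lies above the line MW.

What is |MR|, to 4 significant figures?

21.65

M is at the origin; MW is horizontal with |MW| = 29.3 and W on the −x side, so W = (-29.30, 0.000). The tangent condition forces AW to be normal to MW, so A = W + (0, 9.6) = (-29.30, 9.600). Since AR ⟂ RT (tangency), |AT| = √(9.6² + 32.1²) = 33.50 regardless of where R sits on A1. So T lies on both circle(M, 44.55) and circle(A, 33.50); the above-MW intersection is T = (-17.51, 40.96). R is the foot of the tangent from T: R = (-19.72, 8.939).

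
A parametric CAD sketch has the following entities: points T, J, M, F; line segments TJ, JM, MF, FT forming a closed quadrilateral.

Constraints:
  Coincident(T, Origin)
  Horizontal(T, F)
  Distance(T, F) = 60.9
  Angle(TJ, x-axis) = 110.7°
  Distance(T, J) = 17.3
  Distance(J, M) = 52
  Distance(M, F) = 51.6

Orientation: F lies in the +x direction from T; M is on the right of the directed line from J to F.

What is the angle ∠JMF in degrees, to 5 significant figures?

83.434°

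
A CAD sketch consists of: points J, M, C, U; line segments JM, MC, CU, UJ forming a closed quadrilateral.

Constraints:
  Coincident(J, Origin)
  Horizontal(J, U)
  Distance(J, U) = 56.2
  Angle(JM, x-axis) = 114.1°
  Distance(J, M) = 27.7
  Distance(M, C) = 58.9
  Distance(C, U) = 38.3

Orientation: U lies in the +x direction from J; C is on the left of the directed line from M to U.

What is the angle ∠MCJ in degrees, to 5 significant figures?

27.087°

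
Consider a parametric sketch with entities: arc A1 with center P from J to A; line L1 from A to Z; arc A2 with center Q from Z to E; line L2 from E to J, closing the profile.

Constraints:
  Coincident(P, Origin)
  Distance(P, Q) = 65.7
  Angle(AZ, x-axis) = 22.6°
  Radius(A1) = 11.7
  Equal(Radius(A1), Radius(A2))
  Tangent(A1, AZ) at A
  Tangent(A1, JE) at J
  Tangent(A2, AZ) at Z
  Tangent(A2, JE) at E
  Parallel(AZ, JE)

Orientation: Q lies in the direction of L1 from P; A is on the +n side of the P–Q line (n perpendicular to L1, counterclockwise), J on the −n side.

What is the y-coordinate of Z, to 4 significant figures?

36.05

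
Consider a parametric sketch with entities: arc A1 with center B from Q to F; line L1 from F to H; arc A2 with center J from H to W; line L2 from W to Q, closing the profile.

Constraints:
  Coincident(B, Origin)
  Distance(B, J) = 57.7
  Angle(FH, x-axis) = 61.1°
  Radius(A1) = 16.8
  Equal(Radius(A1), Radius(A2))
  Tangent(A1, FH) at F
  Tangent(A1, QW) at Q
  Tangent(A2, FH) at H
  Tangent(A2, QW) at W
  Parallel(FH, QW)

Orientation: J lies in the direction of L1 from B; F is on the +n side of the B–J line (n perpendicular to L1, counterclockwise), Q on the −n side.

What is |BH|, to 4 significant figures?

60.10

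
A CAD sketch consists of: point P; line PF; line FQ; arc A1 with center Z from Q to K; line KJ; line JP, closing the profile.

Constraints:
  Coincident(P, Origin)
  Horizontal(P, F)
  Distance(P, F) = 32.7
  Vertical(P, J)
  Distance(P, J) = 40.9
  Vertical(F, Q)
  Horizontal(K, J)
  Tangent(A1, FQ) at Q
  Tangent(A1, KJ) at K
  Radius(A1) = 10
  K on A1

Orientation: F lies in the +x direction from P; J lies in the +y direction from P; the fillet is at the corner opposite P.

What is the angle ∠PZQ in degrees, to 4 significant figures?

126.3°

The virtual corner opposite P is at (32.70, 40.90). Since A1 is tangent to FQ there, ZQ ⟂ FQ and A1 meets KJ tangentially, so ZK is at right angles to KJ, with radius 10.0, so the center Z sits 10.0 in from both sides at Z = (22.70, 30.90). That places the tangent points at Q = (32.70, 30.90) on FQ and K = (22.70, 40.90) on KJ. Then cos ∠PZQ = ZP·ZQ / (|ZP||ZQ|), giving 126.3°.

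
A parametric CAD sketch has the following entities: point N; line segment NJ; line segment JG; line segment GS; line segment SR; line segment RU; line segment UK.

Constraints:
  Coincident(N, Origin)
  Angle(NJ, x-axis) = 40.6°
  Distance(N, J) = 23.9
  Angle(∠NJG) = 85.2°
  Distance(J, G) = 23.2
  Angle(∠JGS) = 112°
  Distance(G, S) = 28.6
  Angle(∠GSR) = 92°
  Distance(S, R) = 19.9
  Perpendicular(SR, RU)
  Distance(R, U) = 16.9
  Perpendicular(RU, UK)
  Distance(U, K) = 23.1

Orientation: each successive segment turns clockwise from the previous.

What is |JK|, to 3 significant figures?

31.5

The perpendicularity gives RU at right angles to SR, so RU runs at 59.8°; with |RU| = 16.9, U = (7.78, -2.85). The perpendicularity gives UK at right angles to RU, so UK runs at -30.2°; with |UK| = 23.1, K = (27.7, -14.5). Then |JK| = |K − J| = 31.5.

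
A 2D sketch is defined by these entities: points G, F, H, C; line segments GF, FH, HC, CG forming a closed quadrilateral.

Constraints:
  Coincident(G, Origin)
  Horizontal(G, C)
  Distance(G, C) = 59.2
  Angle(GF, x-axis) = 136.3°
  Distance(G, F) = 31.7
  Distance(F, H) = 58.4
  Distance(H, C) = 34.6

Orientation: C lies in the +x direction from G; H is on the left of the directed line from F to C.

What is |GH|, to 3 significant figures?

43.4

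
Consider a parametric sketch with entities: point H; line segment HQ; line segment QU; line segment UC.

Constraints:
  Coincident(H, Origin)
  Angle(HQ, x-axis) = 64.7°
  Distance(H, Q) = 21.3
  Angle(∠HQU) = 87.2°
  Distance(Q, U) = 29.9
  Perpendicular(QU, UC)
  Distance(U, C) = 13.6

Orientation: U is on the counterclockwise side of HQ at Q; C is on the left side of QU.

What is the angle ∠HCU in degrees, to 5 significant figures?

104.89°

∠HQU = 87.2°, so QU runs at 64.7° + (180° − 87.2°) = 157.50° from the x-axis; with |QU| = 29.9, U = Q + 29.9·(cos 157.50°, sin 157.50°) = (-18.521, 30.699). QU ⟂ UC; with |UC| = 13.6 on the left of QU, C = U + 13.6·(-0.38268, -0.92388) = (-23.726, 18.134). Then cos ∠HCU = CH·CU / (|CH||CU|), giving 104.89°.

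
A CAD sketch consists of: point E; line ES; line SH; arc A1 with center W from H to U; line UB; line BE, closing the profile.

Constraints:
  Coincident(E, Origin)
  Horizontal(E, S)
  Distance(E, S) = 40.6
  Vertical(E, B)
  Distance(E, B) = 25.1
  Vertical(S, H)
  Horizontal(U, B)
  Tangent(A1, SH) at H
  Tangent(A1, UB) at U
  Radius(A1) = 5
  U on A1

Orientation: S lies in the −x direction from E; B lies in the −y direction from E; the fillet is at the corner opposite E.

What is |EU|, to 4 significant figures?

43.56

E is at the origin; ES is horizontal with |ES| = 40.6 and S on the −x side, so S = (-40.60, 0.000). EB is vertical with |EB| = 25.1 and B on the −y side, so B = (0.000, -25.10). The virtual corner opposite E is at (-40.60, -25.10). Tangency of A1 to SH means the radius WH is perpendicular to SH and the tangent condition forces WU to be normal to UB, with radius 5.0, so the center W sits 5.0 in from both sides at W = (-35.60, -20.10). That places the tangent points at H = (-40.60, -20.10) on SH and U = (-35.60, -25.10) on UB. Then |EU| = |U − E| = 43.56.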